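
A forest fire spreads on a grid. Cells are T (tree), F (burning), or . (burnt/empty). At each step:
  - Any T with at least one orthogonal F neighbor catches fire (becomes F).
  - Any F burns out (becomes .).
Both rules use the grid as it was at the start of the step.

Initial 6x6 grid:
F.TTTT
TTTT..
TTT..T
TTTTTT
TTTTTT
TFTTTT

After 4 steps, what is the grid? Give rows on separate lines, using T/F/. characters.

Step 1: 4 trees catch fire, 2 burn out
  ..TTTT
  FTTT..
  TTT..T
  TTTTTT
  TFTTTT
  F.FTTT
Step 2: 6 trees catch fire, 4 burn out
  ..TTTT
  .FTT..
  FTT..T
  TFTTTT
  F.FTTT
  ...FTT
Step 3: 6 trees catch fire, 6 burn out
  ..TTTT
  ..FT..
  .FT..T
  F.FTTT
  ...FTT
  ....FT
Step 4: 6 trees catch fire, 6 burn out
  ..FTTT
  ...F..
  ..F..T
  ...FTT
  ....FT
  .....F

..FTTT
...F..
..F..T
...FTT
....FT
.....F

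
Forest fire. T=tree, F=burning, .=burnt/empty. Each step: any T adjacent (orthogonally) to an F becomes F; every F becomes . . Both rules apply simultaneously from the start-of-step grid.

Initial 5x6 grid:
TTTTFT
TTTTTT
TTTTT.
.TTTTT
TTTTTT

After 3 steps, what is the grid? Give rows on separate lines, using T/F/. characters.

Step 1: 3 trees catch fire, 1 burn out
  TTTF.F
  TTTTFT
  TTTTT.
  .TTTTT
  TTTTTT
Step 2: 4 trees catch fire, 3 burn out
  TTF...
  TTTF.F
  TTTTF.
  .TTTTT
  TTTTTT
Step 3: 4 trees catch fire, 4 burn out
  TF....
  TTF...
  TTTF..
  .TTTFT
  TTTTTT

TF....
TTF...
TTTF..
.TTTFT
TTTTTT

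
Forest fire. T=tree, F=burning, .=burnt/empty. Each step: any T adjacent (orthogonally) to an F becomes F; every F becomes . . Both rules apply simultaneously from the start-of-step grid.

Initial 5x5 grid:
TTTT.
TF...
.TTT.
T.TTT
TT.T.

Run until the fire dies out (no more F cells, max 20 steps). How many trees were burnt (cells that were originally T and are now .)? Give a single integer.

Answer: 12

Derivation:
Step 1: +3 fires, +1 burnt (F count now 3)
Step 2: +3 fires, +3 burnt (F count now 3)
Step 3: +3 fires, +3 burnt (F count now 3)
Step 4: +1 fires, +3 burnt (F count now 1)
Step 5: +2 fires, +1 burnt (F count now 2)
Step 6: +0 fires, +2 burnt (F count now 0)
Fire out after step 6
Initially T: 15, now '.': 22
Total burnt (originally-T cells now '.'): 12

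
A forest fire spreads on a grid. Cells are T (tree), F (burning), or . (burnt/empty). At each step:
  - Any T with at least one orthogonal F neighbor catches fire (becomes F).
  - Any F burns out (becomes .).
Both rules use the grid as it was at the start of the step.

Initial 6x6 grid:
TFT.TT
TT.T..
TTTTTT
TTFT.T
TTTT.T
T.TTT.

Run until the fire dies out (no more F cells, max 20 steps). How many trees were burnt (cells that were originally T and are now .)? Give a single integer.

Answer: 24

Derivation:
Step 1: +7 fires, +2 burnt (F count now 7)
Step 2: +7 fires, +7 burnt (F count now 7)
Step 3: +5 fires, +7 burnt (F count now 5)
Step 4: +3 fires, +5 burnt (F count now 3)
Step 5: +1 fires, +3 burnt (F count now 1)
Step 6: +1 fires, +1 burnt (F count now 1)
Step 7: +0 fires, +1 burnt (F count now 0)
Fire out after step 7
Initially T: 26, now '.': 34
Total burnt (originally-T cells now '.'): 24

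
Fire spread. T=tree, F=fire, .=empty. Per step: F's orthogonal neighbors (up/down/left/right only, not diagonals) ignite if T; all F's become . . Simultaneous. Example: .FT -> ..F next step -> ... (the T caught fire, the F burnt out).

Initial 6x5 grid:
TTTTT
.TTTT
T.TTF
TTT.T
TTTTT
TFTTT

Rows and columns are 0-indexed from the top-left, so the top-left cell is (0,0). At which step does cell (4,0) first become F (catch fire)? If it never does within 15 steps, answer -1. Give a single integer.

Step 1: cell (4,0)='T' (+6 fires, +2 burnt)
Step 2: cell (4,0)='F' (+8 fires, +6 burnt)
  -> target ignites at step 2
Step 3: cell (4,0)='.' (+6 fires, +8 burnt)
Step 4: cell (4,0)='.' (+3 fires, +6 burnt)
Step 5: cell (4,0)='.' (+1 fires, +3 burnt)
Step 6: cell (4,0)='.' (+1 fires, +1 burnt)
Step 7: cell (4,0)='.' (+0 fires, +1 burnt)
  fire out at step 7

2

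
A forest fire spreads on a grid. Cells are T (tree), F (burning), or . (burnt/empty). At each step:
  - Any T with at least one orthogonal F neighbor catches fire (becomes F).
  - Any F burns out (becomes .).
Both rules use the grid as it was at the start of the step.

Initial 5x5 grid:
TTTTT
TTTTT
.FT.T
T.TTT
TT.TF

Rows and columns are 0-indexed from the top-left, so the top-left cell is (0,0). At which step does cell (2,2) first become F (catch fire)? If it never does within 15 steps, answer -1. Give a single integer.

Step 1: cell (2,2)='F' (+4 fires, +2 burnt)
  -> target ignites at step 1
Step 2: cell (2,2)='.' (+6 fires, +4 burnt)
Step 3: cell (2,2)='.' (+4 fires, +6 burnt)
Step 4: cell (2,2)='.' (+2 fires, +4 burnt)
Step 5: cell (2,2)='.' (+0 fires, +2 burnt)
  fire out at step 5

1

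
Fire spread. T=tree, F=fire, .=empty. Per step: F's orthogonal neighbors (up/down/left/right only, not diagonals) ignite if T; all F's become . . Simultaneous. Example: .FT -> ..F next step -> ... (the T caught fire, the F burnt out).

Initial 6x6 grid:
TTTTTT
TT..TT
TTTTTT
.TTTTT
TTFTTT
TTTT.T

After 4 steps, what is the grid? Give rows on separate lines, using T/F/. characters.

Step 1: 4 trees catch fire, 1 burn out
  TTTTTT
  TT..TT
  TTTTTT
  .TFTTT
  TF.FTT
  TTFT.T
Step 2: 7 trees catch fire, 4 burn out
  TTTTTT
  TT..TT
  TTFTTT
  .F.FTT
  F...FT
  TF.F.T
Step 3: 5 trees catch fire, 7 burn out
  TTTTTT
  TT..TT
  TF.FTT
  ....FT
  .....F
  F....T
Step 4: 5 trees catch fire, 5 burn out
  TTTTTT
  TF..TT
  F...FT
  .....F
  ......
  .....F

TTTTTT
TF..TT
F...FT
.....F
......
.....F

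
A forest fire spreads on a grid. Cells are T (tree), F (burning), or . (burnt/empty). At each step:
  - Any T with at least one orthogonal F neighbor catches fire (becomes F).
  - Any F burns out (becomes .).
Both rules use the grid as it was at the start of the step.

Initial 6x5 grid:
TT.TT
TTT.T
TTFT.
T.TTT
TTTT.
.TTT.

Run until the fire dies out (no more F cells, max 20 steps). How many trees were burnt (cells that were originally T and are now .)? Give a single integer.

Answer: 19

Derivation:
Step 1: +4 fires, +1 burnt (F count now 4)
Step 2: +4 fires, +4 burnt (F count now 4)
Step 3: +7 fires, +4 burnt (F count now 7)
Step 4: +4 fires, +7 burnt (F count now 4)
Step 5: +0 fires, +4 burnt (F count now 0)
Fire out after step 5
Initially T: 22, now '.': 27
Total burnt (originally-T cells now '.'): 19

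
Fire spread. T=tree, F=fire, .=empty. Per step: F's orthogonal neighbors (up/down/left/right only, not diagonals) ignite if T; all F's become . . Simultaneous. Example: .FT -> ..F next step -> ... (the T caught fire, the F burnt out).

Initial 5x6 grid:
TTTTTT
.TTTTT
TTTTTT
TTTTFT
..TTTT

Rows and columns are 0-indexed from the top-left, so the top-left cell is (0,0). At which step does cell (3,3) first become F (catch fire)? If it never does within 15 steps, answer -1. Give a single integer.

Step 1: cell (3,3)='F' (+4 fires, +1 burnt)
  -> target ignites at step 1
Step 2: cell (3,3)='.' (+6 fires, +4 burnt)
Step 3: cell (3,3)='.' (+6 fires, +6 burnt)
Step 4: cell (3,3)='.' (+5 fires, +6 burnt)
Step 5: cell (3,3)='.' (+3 fires, +5 burnt)
Step 6: cell (3,3)='.' (+1 fires, +3 burnt)
Step 7: cell (3,3)='.' (+1 fires, +1 burnt)
Step 8: cell (3,3)='.' (+0 fires, +1 burnt)
  fire out at step 8

1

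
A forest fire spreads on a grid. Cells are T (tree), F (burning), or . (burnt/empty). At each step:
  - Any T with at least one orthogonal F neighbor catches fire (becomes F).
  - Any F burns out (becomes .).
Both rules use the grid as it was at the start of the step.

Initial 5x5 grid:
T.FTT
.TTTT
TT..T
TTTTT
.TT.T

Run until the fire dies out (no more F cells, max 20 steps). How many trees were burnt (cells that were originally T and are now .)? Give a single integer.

Answer: 17

Derivation:
Step 1: +2 fires, +1 burnt (F count now 2)
Step 2: +3 fires, +2 burnt (F count now 3)
Step 3: +2 fires, +3 burnt (F count now 2)
Step 4: +3 fires, +2 burnt (F count now 3)
Step 5: +4 fires, +3 burnt (F count now 4)
Step 6: +3 fires, +4 burnt (F count now 3)
Step 7: +0 fires, +3 burnt (F count now 0)
Fire out after step 7
Initially T: 18, now '.': 24
Total burnt (originally-T cells now '.'): 17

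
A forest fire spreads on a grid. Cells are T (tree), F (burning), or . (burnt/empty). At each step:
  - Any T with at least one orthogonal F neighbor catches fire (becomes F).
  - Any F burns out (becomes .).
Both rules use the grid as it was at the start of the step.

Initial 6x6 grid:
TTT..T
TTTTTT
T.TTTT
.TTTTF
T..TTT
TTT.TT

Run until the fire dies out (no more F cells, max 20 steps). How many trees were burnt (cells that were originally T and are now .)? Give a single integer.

Answer: 24

Derivation:
Step 1: +3 fires, +1 burnt (F count now 3)
Step 2: +5 fires, +3 burnt (F count now 5)
Step 3: +6 fires, +5 burnt (F count now 6)
Step 4: +3 fires, +6 burnt (F count now 3)
Step 5: +1 fires, +3 burnt (F count now 1)
Step 6: +2 fires, +1 burnt (F count now 2)
Step 7: +2 fires, +2 burnt (F count now 2)
Step 8: +2 fires, +2 burnt (F count now 2)
Step 9: +0 fires, +2 burnt (F count now 0)
Fire out after step 9
Initially T: 28, now '.': 32
Total burnt (originally-T cells now '.'): 24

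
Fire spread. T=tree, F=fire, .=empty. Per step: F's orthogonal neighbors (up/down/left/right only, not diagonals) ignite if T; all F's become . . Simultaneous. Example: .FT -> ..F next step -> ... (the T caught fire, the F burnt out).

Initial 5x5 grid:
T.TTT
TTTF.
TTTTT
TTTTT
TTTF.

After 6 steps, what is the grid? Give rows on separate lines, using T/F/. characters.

Step 1: 5 trees catch fire, 2 burn out
  T.TFT
  TTF..
  TTTFT
  TTTFT
  TTF..
Step 2: 8 trees catch fire, 5 burn out
  T.F.F
  TF...
  TTF.F
  TTF.F
  TF...
Step 3: 4 trees catch fire, 8 burn out
  T....
  F....
  TF...
  TF...
  F....
Step 4: 3 trees catch fire, 4 burn out
  F....
  .....
  F....
  F....
  .....
Step 5: 0 trees catch fire, 3 burn out
  .....
  .....
  .....
  .....
  .....
Step 6: 0 trees catch fire, 0 burn out
  .....
  .....
  .....
  .....
  .....

.....
.....
.....
.....
.....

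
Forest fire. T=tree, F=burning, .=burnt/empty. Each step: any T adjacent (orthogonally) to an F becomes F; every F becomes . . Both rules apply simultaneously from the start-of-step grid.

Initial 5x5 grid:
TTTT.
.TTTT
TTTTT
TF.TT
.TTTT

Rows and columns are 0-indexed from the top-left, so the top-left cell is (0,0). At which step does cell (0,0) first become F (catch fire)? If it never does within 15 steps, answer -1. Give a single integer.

Step 1: cell (0,0)='T' (+3 fires, +1 burnt)
Step 2: cell (0,0)='T' (+4 fires, +3 burnt)
Step 3: cell (0,0)='T' (+4 fires, +4 burnt)
Step 4: cell (0,0)='F' (+6 fires, +4 burnt)
  -> target ignites at step 4
Step 5: cell (0,0)='.' (+3 fires, +6 burnt)
Step 6: cell (0,0)='.' (+0 fires, +3 burnt)
  fire out at step 6

4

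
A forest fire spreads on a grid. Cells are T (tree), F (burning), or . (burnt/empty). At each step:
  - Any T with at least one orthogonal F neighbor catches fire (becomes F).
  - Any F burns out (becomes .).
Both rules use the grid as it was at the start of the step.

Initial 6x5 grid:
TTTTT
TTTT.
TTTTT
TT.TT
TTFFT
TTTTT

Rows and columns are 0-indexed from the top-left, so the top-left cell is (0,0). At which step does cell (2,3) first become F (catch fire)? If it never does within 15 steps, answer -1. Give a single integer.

Step 1: cell (2,3)='T' (+5 fires, +2 burnt)
Step 2: cell (2,3)='F' (+6 fires, +5 burnt)
  -> target ignites at step 2
Step 3: cell (2,3)='.' (+6 fires, +6 burnt)
Step 4: cell (2,3)='.' (+4 fires, +6 burnt)
Step 5: cell (2,3)='.' (+4 fires, +4 burnt)
Step 6: cell (2,3)='.' (+1 fires, +4 burnt)
Step 7: cell (2,3)='.' (+0 fires, +1 burnt)
  fire out at step 7

2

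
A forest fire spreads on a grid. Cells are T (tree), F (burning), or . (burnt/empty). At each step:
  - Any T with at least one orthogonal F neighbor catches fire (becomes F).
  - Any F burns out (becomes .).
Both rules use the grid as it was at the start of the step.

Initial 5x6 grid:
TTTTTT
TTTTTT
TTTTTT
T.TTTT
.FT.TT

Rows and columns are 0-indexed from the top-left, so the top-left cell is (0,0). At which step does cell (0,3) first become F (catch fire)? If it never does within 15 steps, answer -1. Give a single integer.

Step 1: cell (0,3)='T' (+1 fires, +1 burnt)
Step 2: cell (0,3)='T' (+1 fires, +1 burnt)
Step 3: cell (0,3)='T' (+2 fires, +1 burnt)
Step 4: cell (0,3)='T' (+4 fires, +2 burnt)
Step 5: cell (0,3)='T' (+7 fires, +4 burnt)
Step 6: cell (0,3)='F' (+7 fires, +7 burnt)
  -> target ignites at step 6
Step 7: cell (0,3)='.' (+3 fires, +7 burnt)
Step 8: cell (0,3)='.' (+1 fires, +3 burnt)
Step 9: cell (0,3)='.' (+0 fires, +1 burnt)
  fire out at step 9

6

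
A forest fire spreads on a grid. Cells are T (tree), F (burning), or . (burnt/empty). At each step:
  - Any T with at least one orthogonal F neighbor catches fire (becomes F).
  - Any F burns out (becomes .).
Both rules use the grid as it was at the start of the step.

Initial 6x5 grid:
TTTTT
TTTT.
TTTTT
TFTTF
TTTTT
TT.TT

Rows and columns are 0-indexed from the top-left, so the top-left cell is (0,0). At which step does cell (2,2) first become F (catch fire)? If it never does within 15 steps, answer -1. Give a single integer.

Step 1: cell (2,2)='T' (+7 fires, +2 burnt)
Step 2: cell (2,2)='F' (+9 fires, +7 burnt)
  -> target ignites at step 2
Step 3: cell (2,2)='.' (+6 fires, +9 burnt)
Step 4: cell (2,2)='.' (+3 fires, +6 burnt)
Step 5: cell (2,2)='.' (+1 fires, +3 burnt)
Step 6: cell (2,2)='.' (+0 fires, +1 burnt)
  fire out at step 6

2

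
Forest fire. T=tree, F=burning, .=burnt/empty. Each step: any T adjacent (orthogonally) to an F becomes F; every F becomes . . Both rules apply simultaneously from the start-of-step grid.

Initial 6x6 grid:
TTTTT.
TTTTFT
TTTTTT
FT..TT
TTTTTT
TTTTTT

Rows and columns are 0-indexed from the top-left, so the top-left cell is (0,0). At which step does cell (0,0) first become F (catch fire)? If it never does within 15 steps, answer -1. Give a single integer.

Step 1: cell (0,0)='T' (+7 fires, +2 burnt)
Step 2: cell (0,0)='T' (+9 fires, +7 burnt)
Step 3: cell (0,0)='F' (+8 fires, +9 burnt)
  -> target ignites at step 3
Step 4: cell (0,0)='.' (+5 fires, +8 burnt)
Step 5: cell (0,0)='.' (+2 fires, +5 burnt)
Step 6: cell (0,0)='.' (+0 fires, +2 burnt)
  fire out at step 6

3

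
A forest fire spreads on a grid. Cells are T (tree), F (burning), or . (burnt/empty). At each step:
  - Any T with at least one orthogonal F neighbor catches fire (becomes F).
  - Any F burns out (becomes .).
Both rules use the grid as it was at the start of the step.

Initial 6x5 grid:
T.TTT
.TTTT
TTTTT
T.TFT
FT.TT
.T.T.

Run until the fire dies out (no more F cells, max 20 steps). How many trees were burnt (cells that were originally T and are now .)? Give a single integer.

Answer: 20

Derivation:
Step 1: +6 fires, +2 burnt (F count now 6)
Step 2: +7 fires, +6 burnt (F count now 7)
Step 3: +4 fires, +7 burnt (F count now 4)
Step 4: +3 fires, +4 burnt (F count now 3)
Step 5: +0 fires, +3 burnt (F count now 0)
Fire out after step 5
Initially T: 21, now '.': 29
Total burnt (originally-T cells now '.'): 20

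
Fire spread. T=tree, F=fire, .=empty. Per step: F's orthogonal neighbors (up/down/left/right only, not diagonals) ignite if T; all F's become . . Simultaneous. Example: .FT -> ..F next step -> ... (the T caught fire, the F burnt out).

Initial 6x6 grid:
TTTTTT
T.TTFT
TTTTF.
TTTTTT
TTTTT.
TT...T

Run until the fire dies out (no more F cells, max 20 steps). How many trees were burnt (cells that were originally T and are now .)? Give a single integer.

Step 1: +5 fires, +2 burnt (F count now 5)
Step 2: +7 fires, +5 burnt (F count now 7)
Step 3: +4 fires, +7 burnt (F count now 4)
Step 4: +4 fires, +4 burnt (F count now 4)
Step 5: +4 fires, +4 burnt (F count now 4)
Step 6: +2 fires, +4 burnt (F count now 2)
Step 7: +1 fires, +2 burnt (F count now 1)
Step 8: +0 fires, +1 burnt (F count now 0)
Fire out after step 8
Initially T: 28, now '.': 35
Total burnt (originally-T cells now '.'): 27

Answer: 27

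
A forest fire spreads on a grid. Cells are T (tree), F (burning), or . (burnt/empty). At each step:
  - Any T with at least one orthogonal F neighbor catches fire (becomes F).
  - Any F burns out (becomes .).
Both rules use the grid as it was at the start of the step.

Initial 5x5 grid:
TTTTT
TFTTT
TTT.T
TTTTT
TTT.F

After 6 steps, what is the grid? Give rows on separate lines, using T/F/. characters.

Step 1: 5 trees catch fire, 2 burn out
  TFTTT
  F.FTT
  TFT.T
  TTTTF
  TTT..
Step 2: 8 trees catch fire, 5 burn out
  F.FTT
  ...FT
  F.F.F
  TFTF.
  TTT..
Step 3: 5 trees catch fire, 8 burn out
  ...FT
  ....F
  .....
  F.F..
  TFT..
Step 4: 3 trees catch fire, 5 burn out
  ....F
  .....
  .....
  .....
  F.F..
Step 5: 0 trees catch fire, 3 burn out
  .....
  .....
  .....
  .....
  .....
Step 6: 0 trees catch fire, 0 burn out
  .....
  .....
  .....
  .....
  .....

.....
.....
.....
.....
.....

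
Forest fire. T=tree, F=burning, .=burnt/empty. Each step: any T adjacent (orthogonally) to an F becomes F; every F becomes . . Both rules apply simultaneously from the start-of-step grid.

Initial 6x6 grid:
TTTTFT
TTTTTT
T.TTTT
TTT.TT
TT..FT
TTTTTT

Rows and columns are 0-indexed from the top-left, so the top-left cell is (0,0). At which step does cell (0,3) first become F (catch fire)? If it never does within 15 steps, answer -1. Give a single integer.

Step 1: cell (0,3)='F' (+6 fires, +2 burnt)
  -> target ignites at step 1
Step 2: cell (0,3)='.' (+7 fires, +6 burnt)
Step 3: cell (0,3)='.' (+5 fires, +7 burnt)
Step 4: cell (0,3)='.' (+4 fires, +5 burnt)
Step 5: cell (0,3)='.' (+4 fires, +4 burnt)
Step 6: cell (0,3)='.' (+3 fires, +4 burnt)
Step 7: cell (0,3)='.' (+1 fires, +3 burnt)
Step 8: cell (0,3)='.' (+0 fires, +1 burnt)
  fire out at step 8

1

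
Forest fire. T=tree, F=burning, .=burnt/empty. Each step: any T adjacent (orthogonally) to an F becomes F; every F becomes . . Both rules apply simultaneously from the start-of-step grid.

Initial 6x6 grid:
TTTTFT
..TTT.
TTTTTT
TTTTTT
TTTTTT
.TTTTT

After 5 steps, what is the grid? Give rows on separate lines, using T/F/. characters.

Step 1: 3 trees catch fire, 1 burn out
  TTTF.F
  ..TTF.
  TTTTTT
  TTTTTT
  TTTTTT
  .TTTTT
Step 2: 3 trees catch fire, 3 burn out
  TTF...
  ..TF..
  TTTTFT
  TTTTTT
  TTTTTT
  .TTTTT
Step 3: 5 trees catch fire, 3 burn out
  TF....
  ..F...
  TTTF.F
  TTTTFT
  TTTTTT
  .TTTTT
Step 4: 5 trees catch fire, 5 burn out
  F.....
  ......
  TTF...
  TTTF.F
  TTTTFT
  .TTTTT
Step 5: 5 trees catch fire, 5 burn out
  ......
  ......
  TF....
  TTF...
  TTTF.F
  .TTTFT

......
......
TF....
TTF...
TTTF.F
.TTTFT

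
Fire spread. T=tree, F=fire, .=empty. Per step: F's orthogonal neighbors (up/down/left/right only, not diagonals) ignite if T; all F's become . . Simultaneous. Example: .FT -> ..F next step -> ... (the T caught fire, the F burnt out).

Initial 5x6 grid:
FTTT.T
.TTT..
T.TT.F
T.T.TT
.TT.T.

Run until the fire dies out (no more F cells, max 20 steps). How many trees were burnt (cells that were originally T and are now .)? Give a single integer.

Answer: 14

Derivation:
Step 1: +2 fires, +2 burnt (F count now 2)
Step 2: +3 fires, +2 burnt (F count now 3)
Step 3: +3 fires, +3 burnt (F count now 3)
Step 4: +2 fires, +3 burnt (F count now 2)
Step 5: +2 fires, +2 burnt (F count now 2)
Step 6: +1 fires, +2 burnt (F count now 1)
Step 7: +1 fires, +1 burnt (F count now 1)
Step 8: +0 fires, +1 burnt (F count now 0)
Fire out after step 8
Initially T: 17, now '.': 27
Total burnt (originally-T cells now '.'): 14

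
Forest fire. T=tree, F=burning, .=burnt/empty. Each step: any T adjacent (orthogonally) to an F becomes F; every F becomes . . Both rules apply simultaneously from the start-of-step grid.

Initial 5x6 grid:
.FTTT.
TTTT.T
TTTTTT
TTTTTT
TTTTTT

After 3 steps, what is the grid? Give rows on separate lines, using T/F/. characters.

Step 1: 2 trees catch fire, 1 burn out
  ..FTT.
  TFTT.T
  TTTTTT
  TTTTTT
  TTTTTT
Step 2: 4 trees catch fire, 2 burn out
  ...FT.
  F.FT.T
  TFTTTT
  TTTTTT
  TTTTTT
Step 3: 5 trees catch fire, 4 burn out
  ....F.
  ...F.T
  F.FTTT
  TFTTTT
  TTTTTT

....F.
...F.T
F.FTTT
TFTTTT
TTTTTT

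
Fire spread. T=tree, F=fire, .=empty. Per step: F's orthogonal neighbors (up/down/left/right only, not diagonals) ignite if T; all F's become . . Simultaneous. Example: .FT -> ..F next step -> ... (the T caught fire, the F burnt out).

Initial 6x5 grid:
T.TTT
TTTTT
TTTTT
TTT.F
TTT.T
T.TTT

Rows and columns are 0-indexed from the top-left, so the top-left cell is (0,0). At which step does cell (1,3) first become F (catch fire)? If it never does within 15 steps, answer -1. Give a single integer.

Step 1: cell (1,3)='T' (+2 fires, +1 burnt)
Step 2: cell (1,3)='T' (+3 fires, +2 burnt)
Step 3: cell (1,3)='F' (+4 fires, +3 burnt)
  -> target ignites at step 3
Step 4: cell (1,3)='.' (+5 fires, +4 burnt)
Step 5: cell (1,3)='.' (+5 fires, +5 burnt)
Step 6: cell (1,3)='.' (+3 fires, +5 burnt)
Step 7: cell (1,3)='.' (+2 fires, +3 burnt)
Step 8: cell (1,3)='.' (+1 fires, +2 burnt)
Step 9: cell (1,3)='.' (+0 fires, +1 burnt)
  fire out at step 9

3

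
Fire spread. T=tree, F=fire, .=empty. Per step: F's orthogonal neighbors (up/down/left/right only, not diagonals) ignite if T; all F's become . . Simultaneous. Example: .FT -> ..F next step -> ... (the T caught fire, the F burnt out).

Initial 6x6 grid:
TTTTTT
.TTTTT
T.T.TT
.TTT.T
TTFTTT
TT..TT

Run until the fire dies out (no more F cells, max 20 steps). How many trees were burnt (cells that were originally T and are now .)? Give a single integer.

Answer: 27

Derivation:
Step 1: +3 fires, +1 burnt (F count now 3)
Step 2: +6 fires, +3 burnt (F count now 6)
Step 3: +4 fires, +6 burnt (F count now 4)
Step 4: +5 fires, +4 burnt (F count now 5)
Step 5: +4 fires, +5 burnt (F count now 4)
Step 6: +4 fires, +4 burnt (F count now 4)
Step 7: +1 fires, +4 burnt (F count now 1)
Step 8: +0 fires, +1 burnt (F count now 0)
Fire out after step 8
Initially T: 28, now '.': 35
Total burnt (originally-T cells now '.'): 27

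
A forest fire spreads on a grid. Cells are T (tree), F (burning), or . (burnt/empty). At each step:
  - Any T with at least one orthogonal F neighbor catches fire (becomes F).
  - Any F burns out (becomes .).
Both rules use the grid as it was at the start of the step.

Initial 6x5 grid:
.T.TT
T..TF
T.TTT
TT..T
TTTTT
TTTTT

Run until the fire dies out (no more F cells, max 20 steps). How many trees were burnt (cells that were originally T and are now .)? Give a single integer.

Answer: 21

Derivation:
Step 1: +3 fires, +1 burnt (F count now 3)
Step 2: +3 fires, +3 burnt (F count now 3)
Step 3: +2 fires, +3 burnt (F count now 2)
Step 4: +2 fires, +2 burnt (F count now 2)
Step 5: +2 fires, +2 burnt (F count now 2)
Step 6: +2 fires, +2 burnt (F count now 2)
Step 7: +3 fires, +2 burnt (F count now 3)
Step 8: +2 fires, +3 burnt (F count now 2)
Step 9: +1 fires, +2 burnt (F count now 1)
Step 10: +1 fires, +1 burnt (F count now 1)
Step 11: +0 fires, +1 burnt (F count now 0)
Fire out after step 11
Initially T: 22, now '.': 29
Total burnt (originally-T cells now '.'): 21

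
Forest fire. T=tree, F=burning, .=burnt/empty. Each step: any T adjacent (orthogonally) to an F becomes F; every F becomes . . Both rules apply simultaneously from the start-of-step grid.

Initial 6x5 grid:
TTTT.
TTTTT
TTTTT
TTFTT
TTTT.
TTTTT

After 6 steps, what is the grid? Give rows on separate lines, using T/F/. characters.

Step 1: 4 trees catch fire, 1 burn out
  TTTT.
  TTTTT
  TTFTT
  TF.FT
  TTFT.
  TTTTT
Step 2: 8 trees catch fire, 4 burn out
  TTTT.
  TTFTT
  TF.FT
  F...F
  TF.F.
  TTFTT
Step 3: 8 trees catch fire, 8 burn out
  TTFT.
  TF.FT
  F...F
  .....
  F....
  TF.FT
Step 4: 6 trees catch fire, 8 burn out
  TF.F.
  F...F
  .....
  .....
  .....
  F...F
Step 5: 1 trees catch fire, 6 burn out
  F....
  .....
  .....
  .....
  .....
  .....
Step 6: 0 trees catch fire, 1 burn out
  .....
  .....
  .....
  .....
  .....
  .....

.....
.....
.....
.....
.....
.....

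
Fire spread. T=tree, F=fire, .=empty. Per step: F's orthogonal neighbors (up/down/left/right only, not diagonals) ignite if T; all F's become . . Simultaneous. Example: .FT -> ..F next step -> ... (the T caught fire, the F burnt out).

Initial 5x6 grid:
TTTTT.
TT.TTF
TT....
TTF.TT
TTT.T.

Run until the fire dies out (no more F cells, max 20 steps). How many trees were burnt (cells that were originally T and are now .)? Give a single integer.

Step 1: +3 fires, +2 burnt (F count now 3)
Step 2: +5 fires, +3 burnt (F count now 5)
Step 3: +4 fires, +5 burnt (F count now 4)
Step 4: +3 fires, +4 burnt (F count now 3)
Step 5: +1 fires, +3 burnt (F count now 1)
Step 6: +0 fires, +1 burnt (F count now 0)
Fire out after step 6
Initially T: 19, now '.': 27
Total burnt (originally-T cells now '.'): 16

Answer: 16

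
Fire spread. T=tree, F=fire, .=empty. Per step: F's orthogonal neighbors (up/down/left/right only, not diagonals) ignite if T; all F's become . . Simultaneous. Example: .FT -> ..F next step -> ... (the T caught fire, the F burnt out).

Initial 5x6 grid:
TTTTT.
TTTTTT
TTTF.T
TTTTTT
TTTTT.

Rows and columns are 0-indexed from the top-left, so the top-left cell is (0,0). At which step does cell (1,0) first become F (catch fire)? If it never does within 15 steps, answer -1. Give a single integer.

Step 1: cell (1,0)='T' (+3 fires, +1 burnt)
Step 2: cell (1,0)='T' (+7 fires, +3 burnt)
Step 3: cell (1,0)='T' (+9 fires, +7 burnt)
Step 4: cell (1,0)='F' (+5 fires, +9 burnt)
  -> target ignites at step 4
Step 5: cell (1,0)='.' (+2 fires, +5 burnt)
Step 6: cell (1,0)='.' (+0 fires, +2 burnt)
  fire out at step 6

4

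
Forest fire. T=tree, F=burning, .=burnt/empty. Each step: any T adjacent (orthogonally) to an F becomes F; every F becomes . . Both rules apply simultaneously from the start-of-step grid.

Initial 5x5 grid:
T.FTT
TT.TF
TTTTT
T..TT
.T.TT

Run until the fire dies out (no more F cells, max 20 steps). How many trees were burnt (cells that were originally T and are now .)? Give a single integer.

Answer: 16

Derivation:
Step 1: +4 fires, +2 burnt (F count now 4)
Step 2: +2 fires, +4 burnt (F count now 2)
Step 3: +3 fires, +2 burnt (F count now 3)
Step 4: +2 fires, +3 burnt (F count now 2)
Step 5: +2 fires, +2 burnt (F count now 2)
Step 6: +2 fires, +2 burnt (F count now 2)
Step 7: +1 fires, +2 burnt (F count now 1)
Step 8: +0 fires, +1 burnt (F count now 0)
Fire out after step 8
Initially T: 17, now '.': 24
Total burnt (originally-T cells now '.'): 16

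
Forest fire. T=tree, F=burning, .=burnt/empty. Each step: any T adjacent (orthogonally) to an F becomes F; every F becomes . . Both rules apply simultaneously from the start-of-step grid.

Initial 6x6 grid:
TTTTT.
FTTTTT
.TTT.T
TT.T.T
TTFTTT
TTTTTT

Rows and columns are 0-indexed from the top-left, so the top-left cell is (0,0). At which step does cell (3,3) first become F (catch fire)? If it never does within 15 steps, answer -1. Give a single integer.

Step 1: cell (3,3)='T' (+5 fires, +2 burnt)
Step 2: cell (3,3)='F' (+9 fires, +5 burnt)
  -> target ignites at step 2
Step 3: cell (3,3)='.' (+8 fires, +9 burnt)
Step 4: cell (3,3)='.' (+4 fires, +8 burnt)
Step 5: cell (3,3)='.' (+3 fires, +4 burnt)
Step 6: cell (3,3)='.' (+0 fires, +3 burnt)
  fire out at step 6

2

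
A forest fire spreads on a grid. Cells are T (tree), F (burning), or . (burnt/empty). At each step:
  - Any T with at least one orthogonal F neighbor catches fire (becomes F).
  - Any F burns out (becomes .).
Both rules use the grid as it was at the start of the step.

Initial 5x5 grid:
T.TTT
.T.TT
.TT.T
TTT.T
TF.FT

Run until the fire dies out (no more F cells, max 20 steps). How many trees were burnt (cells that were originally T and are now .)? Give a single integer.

Step 1: +3 fires, +2 burnt (F count now 3)
Step 2: +4 fires, +3 burnt (F count now 4)
Step 3: +3 fires, +4 burnt (F count now 3)
Step 4: +1 fires, +3 burnt (F count now 1)
Step 5: +2 fires, +1 burnt (F count now 2)
Step 6: +1 fires, +2 burnt (F count now 1)
Step 7: +1 fires, +1 burnt (F count now 1)
Step 8: +0 fires, +1 burnt (F count now 0)
Fire out after step 8
Initially T: 16, now '.': 24
Total burnt (originally-T cells now '.'): 15

Answer: 15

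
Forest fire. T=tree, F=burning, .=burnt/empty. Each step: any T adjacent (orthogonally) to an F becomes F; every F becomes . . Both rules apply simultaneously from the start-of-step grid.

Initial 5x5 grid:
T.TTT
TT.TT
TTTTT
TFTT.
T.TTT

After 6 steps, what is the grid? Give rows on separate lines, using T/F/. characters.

Step 1: 3 trees catch fire, 1 burn out
  T.TTT
  TT.TT
  TFTTT
  F.FT.
  T.TTT
Step 2: 6 trees catch fire, 3 burn out
  T.TTT
  TF.TT
  F.FTT
  ...F.
  F.FTT
Step 3: 3 trees catch fire, 6 burn out
  T.TTT
  F..TT
  ...FT
  .....
  ...FT
Step 4: 4 trees catch fire, 3 burn out
  F.TTT
  ...FT
  ....F
  .....
  ....F
Step 5: 2 trees catch fire, 4 burn out
  ..TFT
  ....F
  .....
  .....
  .....
Step 6: 2 trees catch fire, 2 burn out
  ..F.F
  .....
  .....
  .....
  .....

..F.F
.....
.....
.....
.....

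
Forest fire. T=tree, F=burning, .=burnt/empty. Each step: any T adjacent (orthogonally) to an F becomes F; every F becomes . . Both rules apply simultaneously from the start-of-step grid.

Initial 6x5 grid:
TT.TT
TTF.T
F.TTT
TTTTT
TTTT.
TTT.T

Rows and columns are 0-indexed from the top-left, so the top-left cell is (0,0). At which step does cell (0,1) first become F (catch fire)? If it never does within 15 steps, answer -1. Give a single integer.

Step 1: cell (0,1)='T' (+4 fires, +2 burnt)
Step 2: cell (0,1)='F' (+6 fires, +4 burnt)
  -> target ignites at step 2
Step 3: cell (0,1)='.' (+5 fires, +6 burnt)
Step 4: cell (0,1)='.' (+5 fires, +5 burnt)
Step 5: cell (0,1)='.' (+1 fires, +5 burnt)
Step 6: cell (0,1)='.' (+1 fires, +1 burnt)
Step 7: cell (0,1)='.' (+0 fires, +1 burnt)
  fire out at step 7

2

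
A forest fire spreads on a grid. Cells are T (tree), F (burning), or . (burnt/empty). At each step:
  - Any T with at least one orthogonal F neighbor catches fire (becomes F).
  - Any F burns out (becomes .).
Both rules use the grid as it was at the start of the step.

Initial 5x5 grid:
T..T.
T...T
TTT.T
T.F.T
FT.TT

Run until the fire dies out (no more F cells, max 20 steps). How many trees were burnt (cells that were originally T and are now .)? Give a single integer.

Answer: 7

Derivation:
Step 1: +3 fires, +2 burnt (F count now 3)
Step 2: +2 fires, +3 burnt (F count now 2)
Step 3: +1 fires, +2 burnt (F count now 1)
Step 4: +1 fires, +1 burnt (F count now 1)
Step 5: +0 fires, +1 burnt (F count now 0)
Fire out after step 5
Initially T: 13, now '.': 19
Total burnt (originally-T cells now '.'): 7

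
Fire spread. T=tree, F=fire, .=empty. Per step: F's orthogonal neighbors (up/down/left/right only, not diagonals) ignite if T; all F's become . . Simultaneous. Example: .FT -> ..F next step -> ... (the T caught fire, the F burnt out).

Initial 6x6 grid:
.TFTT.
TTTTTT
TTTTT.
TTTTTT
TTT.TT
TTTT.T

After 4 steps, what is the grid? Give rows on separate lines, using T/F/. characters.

Step 1: 3 trees catch fire, 1 burn out
  .F.FT.
  TTFTTT
  TTTTT.
  TTTTTT
  TTT.TT
  TTTT.T
Step 2: 4 trees catch fire, 3 burn out
  ....F.
  TF.FTT
  TTFTT.
  TTTTTT
  TTT.TT
  TTTT.T
Step 3: 5 trees catch fire, 4 burn out
  ......
  F...FT
  TF.FT.
  TTFTTT
  TTT.TT
  TTTT.T
Step 4: 6 trees catch fire, 5 burn out
  ......
  .....F
  F...F.
  TF.FTT
  TTF.TT
  TTTT.T

......
.....F
F...F.
TF.FTT
TTF.TT
TTTT.T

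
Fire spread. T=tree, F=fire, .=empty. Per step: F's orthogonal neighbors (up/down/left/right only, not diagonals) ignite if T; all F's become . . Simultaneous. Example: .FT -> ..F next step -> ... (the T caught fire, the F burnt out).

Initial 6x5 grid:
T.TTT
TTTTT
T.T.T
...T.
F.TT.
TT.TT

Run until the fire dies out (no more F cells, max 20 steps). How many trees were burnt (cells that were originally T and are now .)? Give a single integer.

Answer: 2

Derivation:
Step 1: +1 fires, +1 burnt (F count now 1)
Step 2: +1 fires, +1 burnt (F count now 1)
Step 3: +0 fires, +1 burnt (F count now 0)
Fire out after step 3
Initially T: 19, now '.': 13
Total burnt (originally-T cells now '.'): 2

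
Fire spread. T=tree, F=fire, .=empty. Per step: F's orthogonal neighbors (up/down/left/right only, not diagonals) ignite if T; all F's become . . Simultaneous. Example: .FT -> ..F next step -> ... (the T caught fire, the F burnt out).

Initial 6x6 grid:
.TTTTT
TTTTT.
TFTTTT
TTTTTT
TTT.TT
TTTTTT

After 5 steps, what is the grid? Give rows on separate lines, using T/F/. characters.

Step 1: 4 trees catch fire, 1 burn out
  .TTTTT
  TFTTT.
  F.FTTT
  TFTTTT
  TTT.TT
  TTTTTT
Step 2: 7 trees catch fire, 4 burn out
  .FTTTT
  F.FTT.
  ...FTT
  F.FTTT
  TFT.TT
  TTTTTT
Step 3: 7 trees catch fire, 7 burn out
  ..FTTT
  ...FT.
  ....FT
  ...FTT
  F.F.TT
  TFTTTT
Step 4: 6 trees catch fire, 7 burn out
  ...FTT
  ....F.
  .....F
  ....FT
  ....TT
  F.FTTT
Step 5: 4 trees catch fire, 6 burn out
  ....FT
  ......
  ......
  .....F
  ....FT
  ...FTT

....FT
......
......
.....F
....FT
...FTT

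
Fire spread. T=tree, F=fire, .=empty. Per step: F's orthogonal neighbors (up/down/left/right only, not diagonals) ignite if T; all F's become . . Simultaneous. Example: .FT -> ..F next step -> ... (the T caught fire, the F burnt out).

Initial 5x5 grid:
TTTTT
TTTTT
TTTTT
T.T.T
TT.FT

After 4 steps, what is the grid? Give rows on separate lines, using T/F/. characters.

Step 1: 1 trees catch fire, 1 burn out
  TTTTT
  TTTTT
  TTTTT
  T.T.T
  TT..F
Step 2: 1 trees catch fire, 1 burn out
  TTTTT
  TTTTT
  TTTTT
  T.T.F
  TT...
Step 3: 1 trees catch fire, 1 burn out
  TTTTT
  TTTTT
  TTTTF
  T.T..
  TT...
Step 4: 2 trees catch fire, 1 burn out
  TTTTT
  TTTTF
  TTTF.
  T.T..
  TT...

TTTTT
TTTTF
TTTF.
T.T..
TT...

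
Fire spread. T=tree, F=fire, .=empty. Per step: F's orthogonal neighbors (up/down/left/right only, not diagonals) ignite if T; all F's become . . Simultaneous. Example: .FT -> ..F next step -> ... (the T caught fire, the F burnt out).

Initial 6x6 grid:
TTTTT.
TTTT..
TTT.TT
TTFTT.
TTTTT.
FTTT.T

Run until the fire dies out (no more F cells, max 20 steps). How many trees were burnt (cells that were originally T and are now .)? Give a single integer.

Answer: 26

Derivation:
Step 1: +6 fires, +2 burnt (F count now 6)
Step 2: +7 fires, +6 burnt (F count now 7)
Step 3: +7 fires, +7 burnt (F count now 7)
Step 4: +4 fires, +7 burnt (F count now 4)
Step 5: +2 fires, +4 burnt (F count now 2)
Step 6: +0 fires, +2 burnt (F count now 0)
Fire out after step 6
Initially T: 27, now '.': 35
Total burnt (originally-T cells now '.'): 26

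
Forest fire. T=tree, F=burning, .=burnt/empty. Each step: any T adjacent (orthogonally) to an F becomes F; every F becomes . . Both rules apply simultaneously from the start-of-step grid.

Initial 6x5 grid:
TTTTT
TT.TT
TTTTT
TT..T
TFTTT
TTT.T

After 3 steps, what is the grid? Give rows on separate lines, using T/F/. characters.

Step 1: 4 trees catch fire, 1 burn out
  TTTTT
  TT.TT
  TTTTT
  TF..T
  F.FTT
  TFT.T
Step 2: 5 trees catch fire, 4 burn out
  TTTTT
  TT.TT
  TFTTT
  F...T
  ...FT
  F.F.T
Step 3: 4 trees catch fire, 5 burn out
  TTTTT
  TF.TT
  F.FTT
  ....T
  ....F
  ....T

TTTTT
TF.TT
F.FTT
....T
....F
....T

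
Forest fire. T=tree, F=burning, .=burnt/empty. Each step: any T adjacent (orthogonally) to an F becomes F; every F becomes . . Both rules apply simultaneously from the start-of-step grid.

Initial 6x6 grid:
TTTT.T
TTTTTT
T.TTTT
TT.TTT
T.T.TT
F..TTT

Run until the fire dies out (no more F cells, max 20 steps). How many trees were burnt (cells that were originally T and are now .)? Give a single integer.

Step 1: +1 fires, +1 burnt (F count now 1)
Step 2: +1 fires, +1 burnt (F count now 1)
Step 3: +2 fires, +1 burnt (F count now 2)
Step 4: +1 fires, +2 burnt (F count now 1)
Step 5: +2 fires, +1 burnt (F count now 2)
Step 6: +2 fires, +2 burnt (F count now 2)
Step 7: +3 fires, +2 burnt (F count now 3)
Step 8: +3 fires, +3 burnt (F count now 3)
Step 9: +3 fires, +3 burnt (F count now 3)
Step 10: +3 fires, +3 burnt (F count now 3)
Step 11: +2 fires, +3 burnt (F count now 2)
Step 12: +2 fires, +2 burnt (F count now 2)
Step 13: +2 fires, +2 burnt (F count now 2)
Step 14: +0 fires, +2 burnt (F count now 0)
Fire out after step 14
Initially T: 28, now '.': 35
Total burnt (originally-T cells now '.'): 27

Answer: 27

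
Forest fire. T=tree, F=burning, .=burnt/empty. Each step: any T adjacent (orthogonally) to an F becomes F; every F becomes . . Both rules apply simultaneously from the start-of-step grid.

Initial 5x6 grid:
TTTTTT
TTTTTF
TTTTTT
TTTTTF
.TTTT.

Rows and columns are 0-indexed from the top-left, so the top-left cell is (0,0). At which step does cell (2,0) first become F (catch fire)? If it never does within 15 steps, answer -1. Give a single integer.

Step 1: cell (2,0)='T' (+4 fires, +2 burnt)
Step 2: cell (2,0)='T' (+5 fires, +4 burnt)
Step 3: cell (2,0)='T' (+5 fires, +5 burnt)
Step 4: cell (2,0)='T' (+5 fires, +5 burnt)
Step 5: cell (2,0)='T' (+5 fires, +5 burnt)
Step 6: cell (2,0)='F' (+2 fires, +5 burnt)
  -> target ignites at step 6
Step 7: cell (2,0)='.' (+0 fires, +2 burnt)
  fire out at step 7

6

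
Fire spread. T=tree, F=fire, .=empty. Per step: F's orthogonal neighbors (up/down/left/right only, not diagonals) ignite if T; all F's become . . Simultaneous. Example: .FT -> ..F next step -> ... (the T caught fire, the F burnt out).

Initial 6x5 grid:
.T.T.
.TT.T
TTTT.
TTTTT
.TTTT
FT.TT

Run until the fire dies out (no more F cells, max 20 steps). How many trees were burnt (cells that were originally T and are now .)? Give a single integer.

Step 1: +1 fires, +1 burnt (F count now 1)
Step 2: +1 fires, +1 burnt (F count now 1)
Step 3: +2 fires, +1 burnt (F count now 2)
Step 4: +4 fires, +2 burnt (F count now 4)
Step 5: +6 fires, +4 burnt (F count now 6)
Step 6: +5 fires, +6 burnt (F count now 5)
Step 7: +0 fires, +5 burnt (F count now 0)
Fire out after step 7
Initially T: 21, now '.': 28
Total burnt (originally-T cells now '.'): 19

Answer: 19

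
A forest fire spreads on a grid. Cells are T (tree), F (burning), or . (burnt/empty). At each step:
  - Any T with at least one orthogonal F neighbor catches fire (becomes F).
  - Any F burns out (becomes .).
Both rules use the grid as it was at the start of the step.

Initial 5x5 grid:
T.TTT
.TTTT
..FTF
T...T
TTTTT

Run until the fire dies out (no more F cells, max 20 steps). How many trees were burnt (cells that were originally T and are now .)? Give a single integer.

Step 1: +4 fires, +2 burnt (F count now 4)
Step 2: +5 fires, +4 burnt (F count now 5)
Step 3: +2 fires, +5 burnt (F count now 2)
Step 4: +1 fires, +2 burnt (F count now 1)
Step 5: +1 fires, +1 burnt (F count now 1)
Step 6: +1 fires, +1 burnt (F count now 1)
Step 7: +1 fires, +1 burnt (F count now 1)
Step 8: +0 fires, +1 burnt (F count now 0)
Fire out after step 8
Initially T: 16, now '.': 24
Total burnt (originally-T cells now '.'): 15

Answer: 15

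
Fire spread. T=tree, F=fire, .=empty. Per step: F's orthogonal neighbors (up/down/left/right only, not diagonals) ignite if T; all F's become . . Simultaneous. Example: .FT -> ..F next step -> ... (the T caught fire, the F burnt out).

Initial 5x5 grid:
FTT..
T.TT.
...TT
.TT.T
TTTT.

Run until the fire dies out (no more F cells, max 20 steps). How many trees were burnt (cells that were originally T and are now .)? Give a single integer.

Step 1: +2 fires, +1 burnt (F count now 2)
Step 2: +1 fires, +2 burnt (F count now 1)
Step 3: +1 fires, +1 burnt (F count now 1)
Step 4: +1 fires, +1 burnt (F count now 1)
Step 5: +1 fires, +1 burnt (F count now 1)
Step 6: +1 fires, +1 burnt (F count now 1)
Step 7: +1 fires, +1 burnt (F count now 1)
Step 8: +0 fires, +1 burnt (F count now 0)
Fire out after step 8
Initially T: 14, now '.': 19
Total burnt (originally-T cells now '.'): 8

Answer: 8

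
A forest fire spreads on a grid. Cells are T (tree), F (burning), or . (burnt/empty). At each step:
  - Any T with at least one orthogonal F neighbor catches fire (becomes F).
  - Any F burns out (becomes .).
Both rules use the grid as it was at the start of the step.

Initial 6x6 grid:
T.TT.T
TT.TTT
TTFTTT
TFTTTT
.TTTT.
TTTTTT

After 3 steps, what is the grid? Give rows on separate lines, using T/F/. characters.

Step 1: 5 trees catch fire, 2 burn out
  T.TT.T
  TT.TTT
  TF.FTT
  F.FTTT
  .FTTT.
  TTTTTT
Step 2: 7 trees catch fire, 5 burn out
  T.TT.T
  TF.FTT
  F...FT
  ...FTT
  ..FTT.
  TFTTTT
Step 3: 8 trees catch fire, 7 burn out
  T.TF.T
  F...FT
  .....F
  ....FT
  ...FT.
  F.FTTT

T.TF.T
F...FT
.....F
....FT
...FT.
F.FTTT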